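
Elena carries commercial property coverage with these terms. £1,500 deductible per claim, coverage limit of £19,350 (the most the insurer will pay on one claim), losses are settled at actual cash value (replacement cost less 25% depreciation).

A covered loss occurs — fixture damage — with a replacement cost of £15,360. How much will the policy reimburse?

At 25% depreciation, ACV = £15,360 − £3,840 = £11,520.
Subtract the deductible: £11,520 − £1,500 = £10,020.
£10,020 is within the £19,350 limit, so the insurer pays £10,020.

£10,020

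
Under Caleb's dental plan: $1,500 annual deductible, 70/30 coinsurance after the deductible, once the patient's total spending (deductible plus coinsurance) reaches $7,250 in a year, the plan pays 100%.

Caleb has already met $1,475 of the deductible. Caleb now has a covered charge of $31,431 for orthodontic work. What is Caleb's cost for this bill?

$5,775

Remaining deductible: $1,500 − $1,475 = $25.
The remaining $31,406 (= $31,431 − $25) moves to coinsurance.
Coinsurance: $31,406 × 30% = $9,421.80.
That puts the patient's cost at $25 + $9,421.80 = $9,446.80 before any cap.
Year-to-date out-of-pocket would reach $1,475 + $9,446.80 = $10,921.80, above the $7,250 maximum, so the patient pays only $7,250 − $1,475 = $5,775.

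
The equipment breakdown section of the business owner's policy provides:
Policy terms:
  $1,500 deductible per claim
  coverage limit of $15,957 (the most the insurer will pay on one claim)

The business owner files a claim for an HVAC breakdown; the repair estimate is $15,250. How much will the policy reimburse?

Less the $1,500 deductible: $15,250 − $1,500 = $13,750.
That's under the $15,957 cap, so the insurer reimburses the full $13,750.

$13,750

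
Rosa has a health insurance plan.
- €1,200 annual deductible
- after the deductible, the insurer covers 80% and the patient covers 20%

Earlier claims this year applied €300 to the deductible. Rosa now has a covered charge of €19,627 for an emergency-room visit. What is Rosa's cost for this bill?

€4,645.40

Deductible still to meet: €1,200 − €300 = €900.
That leaves €19,627 − €900 = €18,727 for coinsurance.
Coinsurance: €18,727 × 20% = €3,745.40.
Patient responsibility: €900 + €3,745.40 = €4,645.40.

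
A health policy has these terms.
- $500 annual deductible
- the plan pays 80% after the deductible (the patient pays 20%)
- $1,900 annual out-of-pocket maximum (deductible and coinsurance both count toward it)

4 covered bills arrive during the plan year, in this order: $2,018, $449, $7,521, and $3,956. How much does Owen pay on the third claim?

Claim 1 — $2,018: deductible takes $500, $1,518 remains; patient's 20% is $303.60. Cost to patient: $803.60. OOP to date $803.60.
Claim 2 — $449: deductible already satisfied, so patient's share is 20% × $449 = $89.80. Cost to patient: $89.80. OOP to date $893.40.
Claim 3 — $7,521: 20% coinsurance on $7,521 = $1,504.20. That would push OOP to $2,397.60, over the $1,900 cap, so patient pays $1,900 − $893.40 = $1,006.60.

$1,006.60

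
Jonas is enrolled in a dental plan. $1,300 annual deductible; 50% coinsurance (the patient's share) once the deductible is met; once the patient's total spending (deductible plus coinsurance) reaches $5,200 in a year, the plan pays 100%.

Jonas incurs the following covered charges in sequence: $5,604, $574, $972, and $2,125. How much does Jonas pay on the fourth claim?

$975

Claim 1 ($5,604): deductible takes $1,300, $4,304 remains; patient's 50% is $2,152. Cost to patient: $3,452. OOP to date $3,452.
Claim 2 ($574): 50% coinsurance on $574 = $287. Patient owes $287 (running OOP $3,739).
Claim 3 ($972): 50% coinsurance on $972 = $486. Patient pays $486; OOP now $4,225.
Claim 4 ($2,125): deductible met; 50% of $2,125 = $1,062.50. Adding that to $4,225 gives $5,287.50, past the $5,200 cap; patient pays only $5,200 − $4,225 = $975.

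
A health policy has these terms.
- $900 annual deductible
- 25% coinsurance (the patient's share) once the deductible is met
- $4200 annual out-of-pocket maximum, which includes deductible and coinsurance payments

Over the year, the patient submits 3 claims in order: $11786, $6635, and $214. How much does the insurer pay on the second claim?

Claim 1 ($11786): $900 finishes the deductible; $10886 goes to coinsurance; 25% of $10886 = $2721.50. Patient pays $3621.50; OOP now $3621.50. Plan pays $11786 − $3621.50 = $8164.50.
Claim 2 ($6635): deductible met; 25% of $6635 = $1658.75. That would push OOP to $5280.25, over the $4200 cap, so patient pays $4200 − $3621.50 = $578.50. Insurer: $6635 − $578.50 = $6056.50.

$6056.50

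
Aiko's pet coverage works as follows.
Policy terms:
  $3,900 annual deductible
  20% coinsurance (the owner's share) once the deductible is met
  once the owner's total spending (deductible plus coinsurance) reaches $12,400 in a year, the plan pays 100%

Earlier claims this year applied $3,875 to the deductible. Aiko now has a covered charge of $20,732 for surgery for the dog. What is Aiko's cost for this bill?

$4,166.40

Deductible still to meet: $3,900 − $3,875 = $25.
That leaves $20,732 − $25 = $20,707 for coinsurance.
Owner's 20% share of $20,707 is $4,141.40.
That puts the owner's cost at $25 + $4,141.40 = $4,166.40 before any cap.
Year-to-date out-of-pocket becomes $3,875 + $4,166.40 = $8,041.40, still under the $12,400 maximum, so no cap applies.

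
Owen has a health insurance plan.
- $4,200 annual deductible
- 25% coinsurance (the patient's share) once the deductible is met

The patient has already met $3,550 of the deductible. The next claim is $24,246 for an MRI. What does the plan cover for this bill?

$17,697

Remaining deductible: $4,200 − $3,550 = $650.
After the $650 deductible portion, $24,246 − $650 = $23,596 is subject to coinsurance.
Coinsurance: $23,596 × 25% = $5,899.
Patient responsibility: $650 + $5,899 = $6,549.
The insurer covers the remainder: $24,246 − $6,549 = $17,697.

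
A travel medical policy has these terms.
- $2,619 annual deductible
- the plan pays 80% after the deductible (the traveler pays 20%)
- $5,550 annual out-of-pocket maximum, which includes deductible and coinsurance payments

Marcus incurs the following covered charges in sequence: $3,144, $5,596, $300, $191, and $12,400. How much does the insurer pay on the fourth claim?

Claim 1 ($3,144): deductible takes $2,619, $525 remains; coinsurance $525 × 20% = $105. Traveler pays $2,724; OOP now $2,724. Plan pays $3,144 − $2,724 = $420.
Claim 2 ($5,596): deductible already satisfied, so traveler's share is 20% × $5,596 = $1,119.20. Traveler pays $1,119.20; OOP now $3,843.20. Plan pays $5,596 − $1,119.20 = $4,476.80.
Claim 3 ($300): deductible met; 20% of $300 = $60. Cost to traveler: $60. OOP to date $3,903.20. Plan pays $300 − $60 = $240.
Claim 4 ($191): deductible already satisfied, so traveler's share is 20% × $191 = $38.20. Traveler owes $38.20 (running OOP $3,941.40). Plan pays $191 − $38.20 = $152.80.

$152.80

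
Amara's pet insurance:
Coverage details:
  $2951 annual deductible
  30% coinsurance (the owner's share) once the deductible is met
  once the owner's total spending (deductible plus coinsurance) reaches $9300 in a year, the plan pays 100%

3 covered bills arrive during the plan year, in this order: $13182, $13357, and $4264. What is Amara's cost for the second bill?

Claim 1 — $13182: $2951 finishes the deductible; $10231 goes to coinsurance; 30% of $10231 = $3069.30. Cost to owner: $6020.30. OOP to date $6020.30.
Claim 2 — $13357: 30% coinsurance on $13357 = $4007.10. That would push OOP to $10027.40, over the $9300 cap, so owner pays $9300 − $6020.30 = $3279.70.

$3279.70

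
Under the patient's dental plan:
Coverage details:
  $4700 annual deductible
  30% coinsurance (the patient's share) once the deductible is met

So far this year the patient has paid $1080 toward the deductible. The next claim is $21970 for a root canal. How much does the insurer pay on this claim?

Remaining deductible: $4700 − $1080 = $3620.
That leaves $21970 − $3620 = $18350 for coinsurance.
30% of $18350 = $5505 falls to the patient.
Patient responsibility: $3620 + $5505 = $9125.
Insurer pays the balance: $21970 − $9125 = $12845.

$12845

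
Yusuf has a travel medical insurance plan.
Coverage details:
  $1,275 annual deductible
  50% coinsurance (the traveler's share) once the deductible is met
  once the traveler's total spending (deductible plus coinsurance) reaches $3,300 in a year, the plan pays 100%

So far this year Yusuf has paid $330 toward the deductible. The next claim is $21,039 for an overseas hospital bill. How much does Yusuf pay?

Remaining deductible: $1,275 − $330 = $945.
That leaves $21,039 − $945 = $20,094 for coinsurance.
50% of $20,094 = $10,047 falls to the traveler.
That puts the traveler's cost at $945 + $10,047 = $10,992 before any cap.
Year-to-date out-of-pocket would reach $330 + $10,992 = $11,322, above the $3,300 maximum, so the traveler pays only $3,300 − $330 = $2,970.

$2,970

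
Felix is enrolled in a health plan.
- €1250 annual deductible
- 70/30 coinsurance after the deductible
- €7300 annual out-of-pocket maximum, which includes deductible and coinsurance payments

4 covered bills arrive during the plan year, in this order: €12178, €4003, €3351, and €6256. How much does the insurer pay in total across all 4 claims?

Claim 1 (€12178): deductible takes €1250, €10928 remains; 30% of €10928 = €3278.40. Patient owes €4528.40 (running OOP €4528.40). Plan pays €12178 − €4528.40 = €7649.60.
Claim 2 (€4003): deductible already satisfied, so patient's share is 30% × €4003 = €1200.90. Patient owes €1200.90 (running OOP €5729.30). Plan pays €4003 − €1200.90 = €2802.10.
Claim 3 (€3351): deductible met; 30% of €3351 = €1005.30. Cost to patient: €1005.30. OOP to date €6734.60. Insurer: €3351 − €1005.30 = €2345.70.
Claim 4 (€6256): 30% coinsurance on €6256 = €1876.80. Adding that to €6734.60 gives €8611.40, past the €7300 cap; patient pays only €7300 − €6734.60 = €565.40. Plan pays €6256 − €565.40 = €5690.60.
Insurer total = bills − patient's total = €25788 − €7300 = €18488.

€18488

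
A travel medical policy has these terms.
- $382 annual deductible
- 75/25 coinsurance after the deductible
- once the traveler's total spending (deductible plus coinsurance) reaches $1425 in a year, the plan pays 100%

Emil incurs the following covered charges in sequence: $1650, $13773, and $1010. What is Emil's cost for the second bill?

Claim 1 ($1650): $382 finishes the deductible; $1268 goes to coinsurance; traveler's 25% is $317. Cost to traveler: $699. OOP to date $699.
Claim 2 ($13773): deductible already satisfied, so traveler's share is 25% × $13773 = $3443.25. OOP would hit $4142.25 > $1425, so the cap limits the traveler to $1425 − $699 = $726.

$726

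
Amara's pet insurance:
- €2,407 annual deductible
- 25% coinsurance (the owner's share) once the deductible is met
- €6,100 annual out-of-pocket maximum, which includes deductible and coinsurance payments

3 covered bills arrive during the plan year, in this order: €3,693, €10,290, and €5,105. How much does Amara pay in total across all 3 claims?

€6,100

#1 (€3,693): deductible takes €2,407, €1,286 remains; coinsurance €1,286 × 25% = €321.50. Owner pays €2,728.50; OOP now €2,728.50.
#2 (€10,290): 25% coinsurance on €10,290 = €2,572.50. Cost to owner: €2,572.50. OOP to date €5,301.
#3 (€5,105): deductible met; 25% of €5,105 = €1,276.25. OOP would hit €6,577.25 > €6,100, so the cap limits the owner to €6,100 − €5,301 = €799.
Total paid by the owner: €2,728.50 + €2,572.50 + €799 = €6,100.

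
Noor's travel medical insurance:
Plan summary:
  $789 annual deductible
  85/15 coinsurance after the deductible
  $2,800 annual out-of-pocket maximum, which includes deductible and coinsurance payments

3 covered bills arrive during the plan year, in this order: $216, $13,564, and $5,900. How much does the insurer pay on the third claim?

Claim 1 ($216): fully absorbed by the deductible. Traveler pays $216; OOP now $216. Plan pays $216 − $216 = $0.
Claim 2 ($13,564): deductible takes $573, $12,991 remains; traveler's 15% is $1,948.65. Traveler owes $2,521.65 (running OOP $2,737.65). Plan pays $13,564 − $2,521.65 = $11,042.35.
Claim 3 ($5,900): 15% coinsurance on $5,900 = $885. Adding that to $2,737.65 gives $3,622.65, past the $2,800 cap; traveler pays only $2,800 − $2,737.65 = $62.35. Insurer: $5,900 − $62.35 = $5,837.65.

$5,837.65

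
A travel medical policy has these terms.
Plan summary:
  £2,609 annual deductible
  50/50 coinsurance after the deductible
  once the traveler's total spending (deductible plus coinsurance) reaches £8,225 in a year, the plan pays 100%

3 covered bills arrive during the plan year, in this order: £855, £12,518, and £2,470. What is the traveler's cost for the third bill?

Bill 1, £855: entire amount goes to the deductible. Cost to traveler: £855. OOP to date £855.
Bill 2, £12,518: £1,754 finishes the deductible; £10,764 goes to coinsurance; 50% of £10,764 = £5,382. Cost to traveler: £7,136. OOP to date £7,991.
Bill 3, £2,470: deductible met; 50% of £2,470 = £1,235. Adding that to £7,991 gives £9,226, past the £8,225 cap; traveler pays only £8,225 − £7,991 = £234.

£234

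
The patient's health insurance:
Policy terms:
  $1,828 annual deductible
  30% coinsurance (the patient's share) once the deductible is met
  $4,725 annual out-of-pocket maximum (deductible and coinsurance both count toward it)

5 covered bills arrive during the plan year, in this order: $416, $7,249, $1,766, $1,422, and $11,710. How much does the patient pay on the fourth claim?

Claim 1 — $416: fully absorbed by the deductible. Cost to patient: $416. OOP to date $416.
Claim 2 — $7,249: $1,412 to deductible, leaving $5,837; 30% of $5,837 = $1,751.10. Patient pays $3,163.10; OOP now $3,579.10.
Claim 3 — $1,766: deductible already satisfied, so patient's share is 30% × $1,766 = $529.80. Cost to patient: $529.80. OOP to date $4,108.90.
Claim 4 — $1,422: deductible already satisfied, so patient's share is 30% × $1,422 = $426.60. Patient pays $426.60; OOP now $4,535.50.

$426.60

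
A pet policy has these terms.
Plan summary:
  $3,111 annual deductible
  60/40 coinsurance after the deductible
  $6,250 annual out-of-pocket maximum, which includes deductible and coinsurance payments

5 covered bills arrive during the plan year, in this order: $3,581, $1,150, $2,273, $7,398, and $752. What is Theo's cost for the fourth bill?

$1,581.80

Claim 1 ($3,581): $3,111 finishes the deductible; $470 goes to coinsurance; 40% of $470 = $188. Owner pays $3,299; OOP now $3,299.
Claim 2 ($1,150): deductible already satisfied, so owner's share is 40% × $1,150 = $460. Cost to owner: $460. OOP to date $3,759.
Claim 3 ($2,273): 40% coinsurance on $2,273 = $909.20. Owner pays $909.20; OOP now $4,668.20.
Claim 4 ($7,398): deductible already satisfied, so owner's share is 40% × $7,398 = $2,959.20. OOP would hit $7,627.40 > $6,250, so the cap limits the owner to $6,250 − $4,668.20 = $1,581.80.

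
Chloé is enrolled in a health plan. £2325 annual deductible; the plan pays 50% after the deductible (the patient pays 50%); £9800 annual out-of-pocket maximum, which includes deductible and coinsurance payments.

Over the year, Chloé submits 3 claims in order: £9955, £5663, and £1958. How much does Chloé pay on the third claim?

£828.50

Claim 1 — £9955: £2325 finishes the deductible; £7630 goes to coinsurance; coinsurance £7630 × 50% = £3815. Patient owes £6140 (running OOP £6140).
Claim 2 — £5663: 50% coinsurance on £5663 = £2831.50. Patient owes £2831.50 (running OOP £8971.50).
Claim 3 — £1958: deductible already satisfied, so patient's share is 50% × £1958 = £979. OOP would hit £9950.50 > £9800, so the cap limits the patient to £9800 − £8971.50 = £828.50.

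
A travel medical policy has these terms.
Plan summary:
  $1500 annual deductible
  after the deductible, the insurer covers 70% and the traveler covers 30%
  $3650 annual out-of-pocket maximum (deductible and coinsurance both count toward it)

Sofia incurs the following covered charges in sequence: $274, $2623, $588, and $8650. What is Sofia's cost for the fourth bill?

$1554.50

Claim 1 — $274: entire amount goes to the deductible. Traveler pays $274; OOP now $274.
Claim 2 — $2623: $1226 to deductible, leaving $1397; coinsurance $1397 × 30% = $419.10. Cost to traveler: $1645.10. OOP to date $1919.10.
Claim 3 — $588: deductible already satisfied, so traveler's share is 30% × $588 = $176.40. Cost to traveler: $176.40. OOP to date $2095.50.
Claim 4 — $8650: deductible met; 30% of $8650 = $2595. Adding that to $2095.50 gives $4690.50, past the $3650 cap; traveler pays only $3650 − $2095.50 = $1554.50.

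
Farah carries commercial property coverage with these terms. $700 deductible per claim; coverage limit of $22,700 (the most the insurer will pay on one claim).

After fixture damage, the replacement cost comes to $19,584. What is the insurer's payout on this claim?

After the deductible, $19,584 − $700 = $18,884 remains.
$18,884 ≤ $22,700, so the limit doesn't bind; insurer pays $18,884.

$18,884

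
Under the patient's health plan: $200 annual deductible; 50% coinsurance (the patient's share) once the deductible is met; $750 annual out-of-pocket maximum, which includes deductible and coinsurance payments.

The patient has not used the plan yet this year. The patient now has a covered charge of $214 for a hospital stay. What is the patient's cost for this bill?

$207

Nothing has been paid toward the $200 deductible, so the first $200 of this charge is applied there.
That leaves $214 − $200 = $14 for coinsurance.
Coinsurance: $14 × 50% = $7.
That puts the patient's cost at $200 + $7 = $207 before any cap.
Cumulative spending $0 + $207 = $207 stays under the $750 maximum.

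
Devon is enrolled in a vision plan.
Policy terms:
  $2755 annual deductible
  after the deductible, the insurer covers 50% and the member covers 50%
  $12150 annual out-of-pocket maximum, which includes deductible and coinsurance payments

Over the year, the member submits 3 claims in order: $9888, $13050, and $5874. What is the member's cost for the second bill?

#1 ($9888): deductible takes $2755, $7133 remains; 50% of $7133 = $3566.50. Member pays $6321.50; OOP now $6321.50.
#2 ($13050): deductible met; 50% of $13050 = $6525. OOP would hit $12846.50 > $12150, so the cap limits the member to $12150 − $6321.50 = $5828.50.

$5828.50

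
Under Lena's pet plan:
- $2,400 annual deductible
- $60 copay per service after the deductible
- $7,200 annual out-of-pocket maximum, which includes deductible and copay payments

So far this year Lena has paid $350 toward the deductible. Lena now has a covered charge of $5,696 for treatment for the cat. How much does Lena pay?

$2,110

Deductible still to meet: $2,400 − $350 = $2,050.
After the $2,050 deductible portion, $5,696 − $2,050 = $3,646 is subject to the copay.
Copay on this service: $60.
So the owner owes $2,050 + $60 = $2,110 before any cap.
Total out-of-pocket so far would be $350 + $2,110 = $2,460, below the $7,200 cap — no reduction.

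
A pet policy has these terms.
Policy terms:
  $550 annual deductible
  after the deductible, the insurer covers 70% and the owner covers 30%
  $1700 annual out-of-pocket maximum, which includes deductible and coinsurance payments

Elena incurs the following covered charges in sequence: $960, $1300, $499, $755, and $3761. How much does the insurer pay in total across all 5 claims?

Claim 1 ($960): $550 finishes the deductible; $410 goes to coinsurance; owner's 30% is $123. Owner pays $673; OOP now $673. Insurer: $960 − $673 = $287.
Claim 2 ($1300): deductible already satisfied, so owner's share is 30% × $1300 = $390. Owner owes $390 (running OOP $1063). Plan pays $1300 − $390 = $910.
Claim 3 ($499): 30% coinsurance on $499 = $149.70. Cost to owner: $149.70. OOP to date $1212.70. Insurer: $499 − $149.70 = $349.30.
Claim 4 ($755): 30% coinsurance on $755 = $226.50. Cost to owner: $226.50. OOP to date $1439.20. Plan pays $755 − $226.50 = $528.50.
Claim 5 ($3761): 30% coinsurance on $3761 = $1128.30. That would push OOP to $2567.50, over the $1700 cap, so owner pays $1700 − $1439.20 = $260.80. Plan pays $3761 − $260.80 = $3500.20.
Insurer total = bills − owner's total = $7275 − $1700 = $5575.

$5575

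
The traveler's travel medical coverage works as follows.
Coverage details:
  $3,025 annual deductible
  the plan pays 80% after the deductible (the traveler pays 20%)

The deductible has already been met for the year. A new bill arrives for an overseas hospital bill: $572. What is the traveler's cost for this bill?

With the deductible met, the entire $572 is subject to coinsurance.
20% of $572 = $114.40 falls to the traveler.

$114.40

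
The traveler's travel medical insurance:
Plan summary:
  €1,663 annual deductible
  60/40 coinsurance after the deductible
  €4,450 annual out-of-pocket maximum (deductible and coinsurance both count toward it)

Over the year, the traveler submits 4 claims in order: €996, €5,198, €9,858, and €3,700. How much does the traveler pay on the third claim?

Claim 1 — €996: all of it applies to the deductible. Traveler owes €996 (running OOP €996).
Claim 2 — €5,198: €667 to deductible, leaving €4,531; 40% of €4,531 = €1,812.40. Cost to traveler: €2,479.40. OOP to date €3,475.40.
Claim 3 — €9,858: deductible met; 40% of €9,858 = €3,943.20. OOP would hit €7,418.60 > €4,450, so the cap limits the traveler to €4,450 − €3,475.40 = €974.60.

€974.60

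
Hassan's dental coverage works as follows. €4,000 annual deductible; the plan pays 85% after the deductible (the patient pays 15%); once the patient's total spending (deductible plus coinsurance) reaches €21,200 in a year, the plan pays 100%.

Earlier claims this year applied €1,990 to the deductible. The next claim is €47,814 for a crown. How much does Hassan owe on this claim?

€8,880.60

Remaining deductible: €4,000 − €1,990 = €2,010.
That leaves €47,814 − €2,010 = €45,804 for coinsurance.
15% of €45,804 = €6,870.60 falls to the patient.
That puts the patient's cost at €2,010 + €6,870.60 = €8,880.60 before any cap.
Total out-of-pocket so far would be €1,990 + €8,880.60 = €10,870.60, below the €21,200 cap — no reduction.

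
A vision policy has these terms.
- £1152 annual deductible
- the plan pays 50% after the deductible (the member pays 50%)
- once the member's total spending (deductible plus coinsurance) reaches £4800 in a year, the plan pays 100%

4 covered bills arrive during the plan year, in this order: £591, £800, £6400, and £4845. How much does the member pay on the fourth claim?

#1 (£591): all of it applies to the deductible. Member owes £591 (running OOP £591).
#2 (£800): deductible takes £561, £239 remains; member's 50% is £119.50. Cost to member: £680.50. OOP to date £1271.50.
#3 (£6400): 50% coinsurance on £6400 = £3200. Member owes £3200 (running OOP £4471.50).
#4 (£4845): 50% coinsurance on £4845 = £2422.50. Adding that to £4471.50 gives £6894, past the £4800 cap; member pays only £4800 − £4471.50 = £328.50.

£328.50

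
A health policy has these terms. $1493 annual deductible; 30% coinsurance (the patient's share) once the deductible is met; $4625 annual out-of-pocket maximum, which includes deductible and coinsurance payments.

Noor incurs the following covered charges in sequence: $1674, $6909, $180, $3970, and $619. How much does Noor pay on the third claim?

#1 ($1674): $1493 finishes the deductible; $181 goes to coinsurance; coinsurance $181 × 30% = $54.30. Patient pays $1547.30; OOP now $1547.30.
#2 ($6909): deductible met; 30% of $6909 = $2072.70. Patient pays $2072.70; OOP now $3620.
#3 ($180): 30% coinsurance on $180 = $54. Cost to patient: $54. OOP to date $3674.

$54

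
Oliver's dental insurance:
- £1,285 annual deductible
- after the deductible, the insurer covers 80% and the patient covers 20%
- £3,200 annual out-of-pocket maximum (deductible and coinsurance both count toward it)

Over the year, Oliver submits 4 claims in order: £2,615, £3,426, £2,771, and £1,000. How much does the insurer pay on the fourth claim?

£800

Bill 1, £2,615: £1,285 finishes the deductible; £1,330 goes to coinsurance; coinsurance £1,330 × 20% = £266. Patient owes £1,551 (running OOP £1,551). Insurer: £2,615 − £1,551 = £1,064.
Bill 2, £3,426: 20% coinsurance on £3,426 = £685.20. Patient owes £685.20 (running OOP £2,236.20). Plan pays £3,426 − £685.20 = £2,740.80.
Bill 3, £2,771: deductible met; 20% of £2,771 = £554.20. Patient pays £554.20; OOP now £2,790.40. Insurer: £2,771 − £554.20 = £2,216.80.
Bill 4, £1,000: deductible met; 20% of £1,000 = £200. Patient pays £200; OOP now £2,990.40. Insurer: £1,000 − £200 = £800.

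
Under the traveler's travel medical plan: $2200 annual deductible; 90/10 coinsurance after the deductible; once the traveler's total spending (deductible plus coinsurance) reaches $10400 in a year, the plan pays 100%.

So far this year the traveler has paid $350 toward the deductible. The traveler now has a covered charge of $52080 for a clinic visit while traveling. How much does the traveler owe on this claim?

$350 of the $2200 deductible is already met, leaving $1850.
That leaves $52080 − $1850 = $50230 for coinsurance.
10% of $50230 = $5023 falls to the traveler.
So the traveler owes $1850 + $5023 = $6873 before any cap.
Year-to-date out-of-pocket becomes $350 + $6873 = $7223, still under the $10400 maximum, so no cap applies.

$6873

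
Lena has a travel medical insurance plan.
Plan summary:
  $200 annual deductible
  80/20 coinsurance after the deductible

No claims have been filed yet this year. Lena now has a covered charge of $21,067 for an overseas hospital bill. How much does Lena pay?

Deductible not yet touched, so the first $200 of the bill goes to the deductible.
The remaining $20,867 (= $21,067 − $200) moves to coinsurance.
Traveler's 20% share of $20,867 is $4,173.40.
Traveler responsibility: $200 + $4,173.40 = $4,373.40.

$4,373.40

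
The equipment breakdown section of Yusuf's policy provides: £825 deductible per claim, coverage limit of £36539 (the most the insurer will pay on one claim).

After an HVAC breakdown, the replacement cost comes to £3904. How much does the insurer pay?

£3079

After the deductible, £3904 − £825 = £3079 remains.
£3079 is within the £36539 limit, so the insurer pays £3079.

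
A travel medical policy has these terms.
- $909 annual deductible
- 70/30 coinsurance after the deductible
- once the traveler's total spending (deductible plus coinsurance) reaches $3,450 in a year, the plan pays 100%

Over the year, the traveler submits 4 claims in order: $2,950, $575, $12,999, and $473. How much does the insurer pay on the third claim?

$11,242.80

Claim 1 — $2,950: deductible takes $909, $2,041 remains; coinsurance $2,041 × 30% = $612.30. Traveler owes $1,521.30 (running OOP $1,521.30). Plan pays $2,950 − $1,521.30 = $1,428.70.
Claim 2 — $575: deductible met; 30% of $575 = $172.50. Traveler pays $172.50; OOP now $1,693.80. Plan pays $575 − $172.50 = $402.50.
Claim 3 — $12,999: deductible already satisfied, so traveler's share is 30% × $12,999 = $3,899.70. That would push OOP to $5,593.50, over the $3,450 cap, so traveler pays $3,450 − $1,693.80 = $1,756.20. Plan pays $12,999 − $1,756.20 = $11,242.80.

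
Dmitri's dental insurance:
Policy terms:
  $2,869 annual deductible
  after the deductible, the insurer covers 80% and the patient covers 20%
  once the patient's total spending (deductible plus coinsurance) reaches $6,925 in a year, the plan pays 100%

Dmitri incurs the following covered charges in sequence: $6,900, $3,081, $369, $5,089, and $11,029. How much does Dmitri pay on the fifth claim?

Claim 1 ($6,900): $2,869 to deductible, leaving $4,031; coinsurance $4,031 × 20% = $806.20. Patient pays $3,675.20; OOP now $3,675.20.
Claim 2 ($3,081): deductible met; 20% of $3,081 = $616.20. Patient owes $616.20 (running OOP $4,291.40).
Claim 3 ($369): deductible met; 20% of $369 = $73.80. Cost to patient: $73.80. OOP to date $4,365.20.
Claim 4 ($5,089): 20% coinsurance on $5,089 = $1,017.80. Patient pays $1,017.80; OOP now $5,383.
Claim 5 ($11,029): deductible already satisfied, so patient's share is 20% × $11,029 = $2,205.80. Adding that to $5,383 gives $7,588.80, past the $6,925 cap; patient pays only $6,925 − $5,383 = $1,542.

$1,542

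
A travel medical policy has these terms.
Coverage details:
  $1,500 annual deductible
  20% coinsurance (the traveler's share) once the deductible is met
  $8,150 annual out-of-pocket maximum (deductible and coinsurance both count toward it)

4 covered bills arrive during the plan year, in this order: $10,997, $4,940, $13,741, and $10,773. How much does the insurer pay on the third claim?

$10,992.80

#1 ($10,997): deductible takes $1,500, $9,497 remains; 20% of $9,497 = $1,899.40. Traveler pays $3,399.40; OOP now $3,399.40. Plan pays $10,997 − $3,399.40 = $7,597.60.
#2 ($4,940): deductible met; 20% of $4,940 = $988. Traveler pays $988; OOP now $4,387.40. Plan pays $4,940 − $988 = $3,952.
#3 ($13,741): deductible met; 20% of $13,741 = $2,748.20. Traveler pays $2,748.20; OOP now $7,135.60. Insurer: $13,741 − $2,748.20 = $10,992.80.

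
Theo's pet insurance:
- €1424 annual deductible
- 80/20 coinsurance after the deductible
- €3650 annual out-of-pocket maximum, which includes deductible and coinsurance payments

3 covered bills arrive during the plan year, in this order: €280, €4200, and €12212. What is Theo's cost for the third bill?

€1614.80

#1 (€280): entire amount goes to the deductible. Cost to owner: €280. OOP to date €280.
#2 (€4200): €1144 to deductible, leaving €3056; coinsurance €3056 × 20% = €611.20. Owner pays €1755.20; OOP now €2035.20.
#3 (€12212): 20% coinsurance on €12212 = €2442.40. OOP would hit €4477.60 > €3650, so the cap limits the owner to €3650 − €2035.20 = €1614.80.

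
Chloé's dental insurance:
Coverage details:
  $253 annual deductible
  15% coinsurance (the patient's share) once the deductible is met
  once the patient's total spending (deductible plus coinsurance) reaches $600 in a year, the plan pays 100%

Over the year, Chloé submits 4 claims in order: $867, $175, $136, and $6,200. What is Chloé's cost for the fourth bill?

Claim 1 ($867): $253 to deductible, leaving $614; 15% of $614 = $92.10. Cost to patient: $345.10. OOP to date $345.10.
Claim 2 ($175): deductible already satisfied, so patient's share is 15% × $175 = $26.25. Cost to patient: $26.25. OOP to date $371.35.
Claim 3 ($136): deductible met; 15% of $136 = $20.40. Patient owes $20.40 (running OOP $391.75).
Claim 4 ($6,200): deductible met; 15% of $6,200 = $930. That would push OOP to $1,321.75, over the $600 cap, so patient pays $600 − $391.75 = $208.25.

$208.25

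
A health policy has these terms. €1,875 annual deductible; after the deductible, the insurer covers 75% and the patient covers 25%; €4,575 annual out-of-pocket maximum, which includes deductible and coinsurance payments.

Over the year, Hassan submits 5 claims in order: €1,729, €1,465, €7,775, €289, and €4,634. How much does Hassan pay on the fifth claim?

€354.25

#1 (€1,729): fully absorbed by the deductible. Cost to patient: €1,729. OOP to date €1,729.
#2 (€1,465): €146 finishes the deductible; €1,319 goes to coinsurance; coinsurance €1,319 × 25% = €329.75. Cost to patient: €475.75. OOP to date €2,204.75.
#3 (€7,775): deductible already satisfied, so patient's share is 25% × €7,775 = €1,943.75. Patient owes €1,943.75 (running OOP €4,148.50).
#4 (€289): 25% coinsurance on €289 = €72.25. Cost to patient: €72.25. OOP to date €4,220.75.
#5 (€4,634): deductible met; 25% of €4,634 = €1,158.50. That would push OOP to €5,379.25, over the €4,575 cap, so patient pays €4,575 − €4,220.75 = €354.25.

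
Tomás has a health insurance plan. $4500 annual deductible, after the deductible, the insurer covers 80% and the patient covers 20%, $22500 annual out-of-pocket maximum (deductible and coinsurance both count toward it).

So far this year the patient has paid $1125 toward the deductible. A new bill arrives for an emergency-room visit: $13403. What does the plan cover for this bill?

$8022.40

$1125 of the $4500 deductible is already met, leaving $3375.
The remaining $10028 (= $13403 − $3375) moves to coinsurance.
20% of $10028 = $2005.60 falls to the patient.
So the patient owes $3375 + $2005.60 = $5380.60 before any cap.
Year-to-date out-of-pocket becomes $1125 + $5380.60 = $6505.60, still under the $22500 maximum, so no cap applies.
Insurer pays the balance: $13403 − $5380.60 = $8022.40.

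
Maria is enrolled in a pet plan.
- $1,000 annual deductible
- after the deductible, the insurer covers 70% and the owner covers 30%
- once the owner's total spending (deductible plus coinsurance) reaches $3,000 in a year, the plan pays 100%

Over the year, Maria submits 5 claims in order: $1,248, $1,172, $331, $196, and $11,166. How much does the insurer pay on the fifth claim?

Bill 1, $1,248: $1,000 finishes the deductible; $248 goes to coinsurance; owner's 30% is $74.40. Owner owes $1,074.40 (running OOP $1,074.40). Insurer: $1,248 − $1,074.40 = $173.60.
Bill 2, $1,172: 30% coinsurance on $1,172 = $351.60. Owner owes $351.60 (running OOP $1,426). Insurer: $1,172 − $351.60 = $820.40.
Bill 3, $331: deductible met; 30% of $331 = $99.30. Owner pays $99.30; OOP now $1,525.30. Insurer: $331 − $99.30 = $231.70.
Bill 4, $196: deductible met; 30% of $196 = $58.80. Cost to owner: $58.80. OOP to date $1,584.10. Plan pays $196 − $58.80 = $137.20.
Bill 5, $11,166: deductible met; 30% of $11,166 = $3,349.80. Adding that to $1,584.10 gives $4,933.90, past the $3,000 cap; owner pays only $3,000 − $1,584.10 = $1,415.90. Plan pays $11,166 − $1,415.90 = $9,750.10.

$9,750.10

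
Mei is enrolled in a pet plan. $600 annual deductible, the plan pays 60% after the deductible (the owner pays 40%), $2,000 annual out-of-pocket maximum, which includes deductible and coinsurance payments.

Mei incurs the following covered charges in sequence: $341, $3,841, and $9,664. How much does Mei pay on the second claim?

Claim 1 ($341): entire amount goes to the deductible. Cost to owner: $341. OOP to date $341.
Claim 2 ($3,841): $259 finishes the deductible; $3,582 goes to coinsurance; 40% of $3,582 = $1,432.80. Deductible plus coinsurance: $259 + $1,432.80 = $1,691.80. OOP would hit $2,032.80 > $2,000, so the cap limits the owner to $2,000 − $341 = $1,659.

$1,659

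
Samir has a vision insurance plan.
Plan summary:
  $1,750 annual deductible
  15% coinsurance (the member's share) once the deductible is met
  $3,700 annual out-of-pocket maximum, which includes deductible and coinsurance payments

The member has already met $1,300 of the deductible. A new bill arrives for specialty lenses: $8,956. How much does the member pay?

$1,725.90

Deductible still to meet: $1,750 − $1,300 = $450.
The remaining $8,506 (= $8,956 − $450) moves to coinsurance.
Coinsurance: $8,506 × 15% = $1,275.90.
So the member owes $450 + $1,275.90 = $1,725.90 before any cap.
Total out-of-pocket so far would be $1,300 + $1,725.90 = $3,025.90, below the $3,700 cap — no reduction.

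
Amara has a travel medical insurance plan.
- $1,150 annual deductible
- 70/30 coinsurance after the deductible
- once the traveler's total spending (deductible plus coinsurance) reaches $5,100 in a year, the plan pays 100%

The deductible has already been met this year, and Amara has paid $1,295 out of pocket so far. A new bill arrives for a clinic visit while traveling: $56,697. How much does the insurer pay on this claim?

$52,892

With the deductible met, the entire $56,697 is subject to coinsurance.
30% of $56,697 = $17,009.10 falls to the traveler.
That would bring total out-of-pocket to $18,304.10, past the $5,100 cap. The traveler is capped at $5,100 − $1,295 = $3,805 on this claim.
The insurer covers the remainder: $56,697 − $3,805 = $52,892.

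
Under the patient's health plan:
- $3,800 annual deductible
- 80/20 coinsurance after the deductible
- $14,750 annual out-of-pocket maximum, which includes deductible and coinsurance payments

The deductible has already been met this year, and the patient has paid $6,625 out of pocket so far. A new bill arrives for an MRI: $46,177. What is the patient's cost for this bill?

With the deductible met, the entire $46,177 is subject to coinsurance.
Coinsurance: $46,177 × 20% = $9,235.40.
Adding $9,235.40 to the $6,625 already spent would give $15,860.40, which exceeds the $14,750 cap; the patient pays just $14,750 − $6,625 = $8,125.

$8,125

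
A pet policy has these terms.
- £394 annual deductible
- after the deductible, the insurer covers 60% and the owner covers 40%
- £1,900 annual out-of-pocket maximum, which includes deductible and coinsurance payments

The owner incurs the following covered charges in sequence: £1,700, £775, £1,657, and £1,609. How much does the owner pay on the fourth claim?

#1 (£1,700): deductible takes £394, £1,306 remains; coinsurance £1,306 × 40% = £522.40. Cost to owner: £916.40. OOP to date £916.40.
#2 (£775): 40% coinsurance on £775 = £310. Owner pays £310; OOP now £1,226.40.
#3 (£1,657): deductible met; 40% of £1,657 = £662.80. Owner pays £662.80; OOP now £1,889.20.
#4 (£1,609): deductible met; 40% of £1,609 = £643.60. Adding that to £1,889.20 gives £2,532.80, past the £1,900 cap; owner pays only £1,900 − £1,889.20 = £10.80.

£10.80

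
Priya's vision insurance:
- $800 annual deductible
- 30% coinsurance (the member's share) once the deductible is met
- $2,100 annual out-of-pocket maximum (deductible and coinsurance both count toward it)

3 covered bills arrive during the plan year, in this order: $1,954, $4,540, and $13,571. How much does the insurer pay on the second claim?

Claim 1 — $1,954: $800 to deductible, leaving $1,154; 30% of $1,154 = $346.20. Member pays $1,146.20; OOP now $1,146.20. Plan pays $1,954 − $1,146.20 = $807.80.
Claim 2 — $4,540: deductible already satisfied, so member's share is 30% × $4,540 = $1,362. That would push OOP to $2,508.20, over the $2,100 cap, so member pays $2,100 − $1,146.20 = $953.80. Insurer: $4,540 − $953.80 = $3,586.20.

$3,586.20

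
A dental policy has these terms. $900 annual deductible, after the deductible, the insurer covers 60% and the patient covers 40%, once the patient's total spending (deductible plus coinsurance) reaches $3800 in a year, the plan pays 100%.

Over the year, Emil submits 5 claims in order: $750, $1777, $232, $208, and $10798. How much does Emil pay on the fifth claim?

$2073.20

#1 ($750): all of it applies to the deductible. Patient owes $750 (running OOP $750).
#2 ($1777): $150 finishes the deductible; $1627 goes to coinsurance; coinsurance $1627 × 40% = $650.80. Cost to patient: $800.80. OOP to date $1550.80.
#3 ($232): deductible already satisfied, so patient's share is 40% × $232 = $92.80. Cost to patient: $92.80. OOP to date $1643.60.
#4 ($208): deductible met; 40% of $208 = $83.20. Patient owes $83.20 (running OOP $1726.80).
#5 ($10798): 40% coinsurance on $10798 = $4319.20. Adding that to $1726.80 gives $6046, past the $3800 cap; patient pays only $3800 − $1726.80 = $2073.20.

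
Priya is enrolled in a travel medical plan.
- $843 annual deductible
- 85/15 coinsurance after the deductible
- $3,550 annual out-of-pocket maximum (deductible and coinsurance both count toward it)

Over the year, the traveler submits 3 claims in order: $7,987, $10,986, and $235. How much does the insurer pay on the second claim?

Bill 1, $7,987: $843 to deductible, leaving $7,144; 15% of $7,144 = $1,071.60. Cost to traveler: $1,914.60. OOP to date $1,914.60. Plan pays $7,987 − $1,914.60 = $6,072.40.
Bill 2, $10,986: deductible met; 15% of $10,986 = $1,647.90. OOP would hit $3,562.50 > $3,550, so the cap limits the traveler to $3,550 − $1,914.60 = $1,635.40. Plan pays $10,986 − $1,635.40 = $9,350.60.

$9,350.60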